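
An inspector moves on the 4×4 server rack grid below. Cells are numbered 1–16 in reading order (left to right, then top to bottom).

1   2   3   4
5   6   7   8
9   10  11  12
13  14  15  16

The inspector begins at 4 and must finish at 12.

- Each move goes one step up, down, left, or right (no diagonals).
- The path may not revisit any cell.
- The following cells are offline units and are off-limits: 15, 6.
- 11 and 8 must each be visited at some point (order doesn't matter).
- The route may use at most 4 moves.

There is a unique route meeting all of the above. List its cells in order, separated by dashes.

4 - 8 - 7 - 11 - 12

Any route must reach 11 and 8 and still end at 12 within 4 moves, so the order of the required stops is forced.
Route from 4: down to 8, left to 7, down to 11, right to 12 — 4 moves in all.
Check: all required cells visited; 4 ≤ 4 moves.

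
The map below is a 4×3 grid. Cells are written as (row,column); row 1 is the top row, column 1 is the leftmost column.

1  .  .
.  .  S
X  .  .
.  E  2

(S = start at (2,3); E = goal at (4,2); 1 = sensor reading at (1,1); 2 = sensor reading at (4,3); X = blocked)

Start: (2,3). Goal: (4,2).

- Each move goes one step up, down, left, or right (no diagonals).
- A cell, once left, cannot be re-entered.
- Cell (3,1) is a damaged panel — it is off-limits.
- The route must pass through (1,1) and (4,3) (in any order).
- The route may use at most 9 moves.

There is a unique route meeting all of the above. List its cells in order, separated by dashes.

(2,3) - (1,3) - (1,2) - (1,1) - (2,1) - (2,2) - (3,2) - (3,3) - (4,3) - (4,2)

The budget equals the shortest possible length, so every move has to be on a shortest route through the required cells.
Route from (2,3): up to (1,3), 2× left (reaching (1,1)), down to (2,1), right to (2,2), down to (3,2), right to (3,3), down to (4,3), left to (4,2) — 9 moves in all.
Check: all required cells visited; 9 ≤ 9 moves.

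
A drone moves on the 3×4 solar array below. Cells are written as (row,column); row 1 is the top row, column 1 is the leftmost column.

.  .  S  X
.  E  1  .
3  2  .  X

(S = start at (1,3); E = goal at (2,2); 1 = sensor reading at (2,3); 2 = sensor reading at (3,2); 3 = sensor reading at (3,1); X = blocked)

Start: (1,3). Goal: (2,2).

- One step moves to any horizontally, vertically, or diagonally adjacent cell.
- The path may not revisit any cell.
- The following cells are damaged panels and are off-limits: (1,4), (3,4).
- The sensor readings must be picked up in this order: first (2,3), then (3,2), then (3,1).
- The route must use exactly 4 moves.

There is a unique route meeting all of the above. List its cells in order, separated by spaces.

The waypoints must appear in the order (2,3), (3,2), (3,1), with no cell reused.
Route from (1,3): down to (2,3), down-left to (3,2), left to (3,1), up-right to (2,2) — 4 moves in all.
Check: order respected (1 at step 1, 2 at step 2, 3 at step 3); 4 moves as required.

(1,3) (2,3) (3,2) (3,1) (2,2)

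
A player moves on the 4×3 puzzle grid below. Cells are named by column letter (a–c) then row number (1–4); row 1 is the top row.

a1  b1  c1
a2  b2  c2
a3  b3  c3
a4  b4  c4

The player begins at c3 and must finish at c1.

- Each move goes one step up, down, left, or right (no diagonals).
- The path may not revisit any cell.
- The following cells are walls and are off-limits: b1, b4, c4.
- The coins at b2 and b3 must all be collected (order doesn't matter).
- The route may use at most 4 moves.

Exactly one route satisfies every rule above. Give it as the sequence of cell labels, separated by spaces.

Any route must reach b2 and b3 and still end at c1 within 4 moves, so the order of the required stops is forced.
Route from c3: left to b3, up to b2, right to c2, up to c1 — 4 moves in all.
Check: all required cells visited; 4 ≤ 4 moves.

c3 b3 b2 c2 c1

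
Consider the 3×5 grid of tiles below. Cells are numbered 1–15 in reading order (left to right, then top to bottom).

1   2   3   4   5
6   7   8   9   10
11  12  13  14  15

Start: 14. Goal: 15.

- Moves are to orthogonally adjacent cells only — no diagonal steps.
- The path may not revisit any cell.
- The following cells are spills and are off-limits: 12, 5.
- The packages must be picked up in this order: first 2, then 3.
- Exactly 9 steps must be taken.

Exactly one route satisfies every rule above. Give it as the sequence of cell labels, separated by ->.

The waypoints must appear in the order 2, 3, with no cell reused.
Route from 14: left 1 to 13, up 1 to 8, left 1 to 7, up 1 to 2, right 2 to 4, down 1 to 9, right 1 to 10, down 1 to 15 — 9 moves in all.
Check: order respected (2 at step 4, 3 at step 5); 9 moves as required.

14 -> 13 -> 8 -> 7 -> 2 -> 3 -> 4 -> 9 -> 10 -> 15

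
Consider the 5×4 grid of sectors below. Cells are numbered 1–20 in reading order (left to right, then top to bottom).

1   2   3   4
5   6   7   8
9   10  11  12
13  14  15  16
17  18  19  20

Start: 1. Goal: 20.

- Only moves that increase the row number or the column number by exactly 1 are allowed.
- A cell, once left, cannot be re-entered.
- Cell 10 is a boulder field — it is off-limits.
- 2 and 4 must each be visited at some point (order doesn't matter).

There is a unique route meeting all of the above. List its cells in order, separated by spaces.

Moves only go right or down, so the column and row indices never decrease.
Route from 1: right 3 to 4, down 4 to 20 — 7 moves in all.
Check: all required cells visited.

1 2 3 4 8 12 16 20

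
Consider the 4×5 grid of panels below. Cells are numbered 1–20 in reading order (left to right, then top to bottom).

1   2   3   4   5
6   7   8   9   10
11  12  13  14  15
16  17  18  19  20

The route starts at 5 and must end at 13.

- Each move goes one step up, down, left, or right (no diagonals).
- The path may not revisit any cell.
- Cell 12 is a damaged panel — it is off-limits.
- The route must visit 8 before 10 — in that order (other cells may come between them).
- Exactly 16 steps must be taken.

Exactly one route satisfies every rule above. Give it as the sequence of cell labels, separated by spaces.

The waypoints must appear in the order 8, 10, with no cell reused.
Route from 5: 2× left (reaching 3), down to 8, 2× left (reaching 6), 2× down (reaching 16), 4× right (reaching 20), 2× up (reaching 10), left to 9, down to 14, left to 13 — 16 moves in all.
Check: order respected (8 at step 3, 10 at step 13); 16 moves as required.

5 4 3 8 7 6 11 16 17 18 19 20 15 10 9 14 13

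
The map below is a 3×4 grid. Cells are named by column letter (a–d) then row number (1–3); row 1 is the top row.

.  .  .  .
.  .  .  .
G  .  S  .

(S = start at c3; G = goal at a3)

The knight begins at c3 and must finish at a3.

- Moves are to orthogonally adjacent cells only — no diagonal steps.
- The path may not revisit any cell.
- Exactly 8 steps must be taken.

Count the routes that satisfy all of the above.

14

Need simple routes of exactly 8 moves from c3 to a3 (Manhattan distance 2, so 3 moves are spent on a detour and 3 undoing it).
Branch systematically from the start, pruning whenever the remaining move budget drops below the Manhattan distance to a3 or differs from it in parity. Grouping the completions by first move — via c2: 4; via b3: 1; via d3: 9 — and summing: 4 + 1 + 9 = 14.
That gives 14 routes.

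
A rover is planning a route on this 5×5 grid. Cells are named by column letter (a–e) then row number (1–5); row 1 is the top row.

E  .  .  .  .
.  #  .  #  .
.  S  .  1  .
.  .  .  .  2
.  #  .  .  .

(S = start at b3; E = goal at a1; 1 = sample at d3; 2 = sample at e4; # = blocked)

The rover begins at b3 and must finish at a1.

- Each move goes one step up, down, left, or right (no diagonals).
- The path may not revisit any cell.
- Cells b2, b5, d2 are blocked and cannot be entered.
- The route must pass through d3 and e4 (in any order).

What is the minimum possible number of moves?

11

Any route passes through d3 and e4 in some order between b3 and a1. Summing Manhattan distances along each leg and taking the cheapest ordering (b3 → d3 → e4 → a1) gives a lower bound of 2 + 2 + 7 = 11 moves.
A route of 11 moves achieves this: b3 → b4 → c4 → d4 → e4 → e3 → d3 → c3 → c2 → c1 → b1 → a1.
Since 11 matches the lower bound, it is optimal.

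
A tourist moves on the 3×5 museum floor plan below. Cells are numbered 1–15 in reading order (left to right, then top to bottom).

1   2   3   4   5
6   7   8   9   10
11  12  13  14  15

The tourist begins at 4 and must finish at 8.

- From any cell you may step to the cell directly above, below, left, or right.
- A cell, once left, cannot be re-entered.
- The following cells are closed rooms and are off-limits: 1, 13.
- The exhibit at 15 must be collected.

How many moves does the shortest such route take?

Any route passes through 15 somewhere between 4 and 8. Summing Manhattan distances along the two legs (4 → 15 → 8) gives a lower bound of 3 + 3 = 6 moves.
A route of 6 moves achieves this: 4 → 5 → 10 → 15 → 14 → 9 → 8.
Since 6 matches the lower bound, it is optimal.

6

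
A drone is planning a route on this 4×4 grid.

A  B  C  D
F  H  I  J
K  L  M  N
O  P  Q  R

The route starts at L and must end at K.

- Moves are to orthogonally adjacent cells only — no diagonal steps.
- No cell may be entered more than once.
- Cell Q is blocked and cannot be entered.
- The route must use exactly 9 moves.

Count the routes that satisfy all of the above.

Need simple routes of exactly 9 moves from L to K (Manhattan distance 1, so 4 moves are spent on a detour and 4 undoing it).
Branch systematically from the start, pruning whenever the remaining move budget drops below the Manhattan distance to K or differs from it in parity. Grouping the completions by first move — via H: 1; via M: 8 (no valid completion starts via P and K) — and summing: 1 + 8 = 9.
That gives 9 routes.

9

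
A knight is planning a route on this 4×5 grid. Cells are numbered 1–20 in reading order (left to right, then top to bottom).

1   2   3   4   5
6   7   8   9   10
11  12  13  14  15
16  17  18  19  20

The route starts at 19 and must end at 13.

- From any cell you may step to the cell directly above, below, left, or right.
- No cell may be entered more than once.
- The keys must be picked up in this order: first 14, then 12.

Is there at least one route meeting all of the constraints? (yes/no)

One route that works: 19 → 14 → 9 → 8 → 7 → 12 → 13.

yes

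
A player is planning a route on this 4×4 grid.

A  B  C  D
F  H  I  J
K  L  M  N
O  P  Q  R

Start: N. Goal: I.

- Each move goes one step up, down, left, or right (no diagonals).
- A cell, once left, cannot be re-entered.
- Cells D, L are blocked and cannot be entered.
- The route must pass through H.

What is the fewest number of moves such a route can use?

8

Any route passes through H somewhere between N and I. Summing Manhattan distances along the two legs (N → H → I) gives a lower bound of 3 + 1 = 4 moves.
The shortest route satisfying every rule uses 8 moves: N → R → Q → P → O → K → F → H → I.
The no-revisit rule (legs can't share cells) pushes the minimum above the 4-move bound; an exhaustive check rules out every length from 4 to 7 (on a 4-connected grid the length of any start-to-goal walk has the same parity as the Manhattan bound, so only lengths 4, 6, 8, … need checking), leaving 8 as the minimum.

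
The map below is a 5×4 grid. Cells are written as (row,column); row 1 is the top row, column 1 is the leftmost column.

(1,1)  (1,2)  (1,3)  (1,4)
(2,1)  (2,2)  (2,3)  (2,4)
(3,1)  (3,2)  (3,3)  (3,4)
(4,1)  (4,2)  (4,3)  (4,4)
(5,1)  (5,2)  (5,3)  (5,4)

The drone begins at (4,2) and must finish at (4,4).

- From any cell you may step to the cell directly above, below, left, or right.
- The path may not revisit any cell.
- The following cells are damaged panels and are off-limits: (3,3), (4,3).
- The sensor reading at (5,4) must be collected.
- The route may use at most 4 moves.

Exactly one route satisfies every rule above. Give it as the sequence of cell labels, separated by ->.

Any route must reach (5,4) and still end at (4,4) within 4 moves, so the order of the required stops is forced.
Route from (4,2): down to (5,2), 2× right (reaching (5,4)), up to (4,4) — 4 moves in all.
Check: all required cells visited; 4 ≤ 4 moves.

(4,2) -> (5,2) -> (5,3) -> (5,4) -> (4,4)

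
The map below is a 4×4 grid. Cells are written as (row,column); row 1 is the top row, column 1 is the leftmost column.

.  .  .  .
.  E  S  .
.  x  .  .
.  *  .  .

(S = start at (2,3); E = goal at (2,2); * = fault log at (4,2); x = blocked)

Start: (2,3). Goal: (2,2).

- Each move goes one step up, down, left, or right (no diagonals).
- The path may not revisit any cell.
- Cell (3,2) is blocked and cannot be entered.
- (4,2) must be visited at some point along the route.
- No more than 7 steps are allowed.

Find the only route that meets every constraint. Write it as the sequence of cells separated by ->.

(2,3) -> (3,3) -> (4,3) -> (4,2) -> (4,1) -> (3,1) -> (2,1) -> (2,2)

The budget equals the shortest possible length, so every move has to be on a shortest route through the required cells.
Route from (2,3): down 2 to (4,3), left 2 to (4,1), up 2 to (2,1), right 1 to (2,2) — 7 moves in all.
Check: all required cells visited; 7 ≤ 7 moves.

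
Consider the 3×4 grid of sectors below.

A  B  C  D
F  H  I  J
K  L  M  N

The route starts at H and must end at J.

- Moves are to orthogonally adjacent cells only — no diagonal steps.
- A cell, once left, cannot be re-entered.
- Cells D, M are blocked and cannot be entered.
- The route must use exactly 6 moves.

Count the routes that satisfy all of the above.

Need simple routes of exactly 6 moves from H to J (Manhattan distance 2, so 2 moves are spent on a detour and 2 undoing it).
Enumerating: H F A B C I J.
That gives 1 route.

1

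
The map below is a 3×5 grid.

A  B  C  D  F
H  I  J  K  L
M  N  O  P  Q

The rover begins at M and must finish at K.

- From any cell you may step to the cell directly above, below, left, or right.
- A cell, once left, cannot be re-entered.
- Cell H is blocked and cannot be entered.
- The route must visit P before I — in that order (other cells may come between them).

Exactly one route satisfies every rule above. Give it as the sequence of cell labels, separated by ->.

M -> N -> O -> P -> Q -> L -> F -> D -> C -> B -> I -> J -> K

The waypoints must appear in the order P, I, with no cell reused.
Route from M: right 4 to Q, up 2 to F, left 3 to B, down 1 to I, right 2 to K — 12 moves in all.
Check: order respected (P at step 3, I at step 10).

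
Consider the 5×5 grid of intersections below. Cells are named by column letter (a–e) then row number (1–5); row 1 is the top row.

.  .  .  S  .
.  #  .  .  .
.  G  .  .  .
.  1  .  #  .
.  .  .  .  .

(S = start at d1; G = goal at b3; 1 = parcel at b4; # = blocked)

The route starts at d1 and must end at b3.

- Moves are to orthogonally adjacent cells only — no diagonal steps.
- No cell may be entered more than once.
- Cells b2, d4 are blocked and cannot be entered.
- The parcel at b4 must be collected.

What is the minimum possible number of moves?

6

Any route passes through b4 somewhere between d1 and b3. Summing Manhattan distances along the two legs (d1 → b4 → b3) gives a lower bound of 5 + 1 = 6 moves.
A route of 6 moves achieves this: d1 → d2 → d3 → c3 → c4 → b4 → b3.
Since 6 matches the lower bound, it is optimal.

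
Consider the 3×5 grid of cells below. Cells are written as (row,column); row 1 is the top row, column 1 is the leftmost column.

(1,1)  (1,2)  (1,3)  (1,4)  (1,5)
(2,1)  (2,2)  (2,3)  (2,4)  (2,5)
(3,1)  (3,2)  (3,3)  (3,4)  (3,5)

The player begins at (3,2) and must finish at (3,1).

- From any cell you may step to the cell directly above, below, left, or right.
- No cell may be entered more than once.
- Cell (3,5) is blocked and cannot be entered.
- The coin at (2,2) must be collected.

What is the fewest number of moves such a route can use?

3

Any route passes through (2,2) somewhere between (3,2) and (3,1). Summing Manhattan distances along the two legs ((3,2) → (2,2) → (3,1)) gives a lower bound of 1 + 2 = 3 moves.
A route of 3 moves achieves this: (3,2) → (2,2) → (2,1) → (3,1).
Since 3 matches the lower bound, it is optimal.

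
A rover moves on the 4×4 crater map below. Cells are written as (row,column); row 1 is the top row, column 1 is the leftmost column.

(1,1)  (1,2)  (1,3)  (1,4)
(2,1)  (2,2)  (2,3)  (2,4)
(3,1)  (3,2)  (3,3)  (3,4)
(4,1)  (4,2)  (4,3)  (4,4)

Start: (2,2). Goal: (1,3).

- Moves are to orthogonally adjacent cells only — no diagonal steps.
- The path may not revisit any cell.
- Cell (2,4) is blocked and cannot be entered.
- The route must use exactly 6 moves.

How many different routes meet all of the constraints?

Need simple routes of exactly 6 moves from (2,2) to (1,3) (Manhattan distance 2, so 2 moves are spent on a detour and 2 undoing it).
Enumerating: (2,2) (3,2) (4,2) (4,3) (3,3) (2,3) (1,3) | (2,2) (3,2) (3,1) (2,1) (1,1) (1,2) (1,3) | (2,2) (2,1) (3,1) (3,2) (3,3) (2,3) (1,3).
That gives 3 routes.

3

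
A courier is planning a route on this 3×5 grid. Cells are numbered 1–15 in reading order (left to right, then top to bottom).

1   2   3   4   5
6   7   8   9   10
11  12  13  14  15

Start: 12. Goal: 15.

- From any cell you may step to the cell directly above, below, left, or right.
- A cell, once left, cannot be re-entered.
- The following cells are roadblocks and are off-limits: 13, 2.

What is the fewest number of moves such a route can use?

The Manhattan distance from 12 to 15 is |3−3| + |2−5| = 3, so at least 3 moves are needed.
That bound ignores the blocked cells. Measuring each leg by the fewest moves that actually steer around them (12→15: 5) raises the lower bound to 5.
A route of 5 moves exists: 12 → 7 → 8 → 9 → 14 → 15.
Since 5 matches that lower bound, it is optimal.

5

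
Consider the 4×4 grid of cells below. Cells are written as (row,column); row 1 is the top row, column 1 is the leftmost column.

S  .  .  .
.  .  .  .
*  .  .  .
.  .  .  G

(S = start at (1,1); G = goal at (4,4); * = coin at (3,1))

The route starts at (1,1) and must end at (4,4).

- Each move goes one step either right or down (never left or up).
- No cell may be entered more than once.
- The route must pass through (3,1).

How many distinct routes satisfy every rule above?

A right/down-only route from (1,1) to (4,4) makes exactly 3 down-moves and 3 right-moves in some order.
With no other constraints that would be C(6,3) = 20 routes.
Split at (3,1) and multiply the segment counts: (1,1)→(3,1): 1; (3,1)→(4,4): 4; product = 4.
That gives 4 routes.

4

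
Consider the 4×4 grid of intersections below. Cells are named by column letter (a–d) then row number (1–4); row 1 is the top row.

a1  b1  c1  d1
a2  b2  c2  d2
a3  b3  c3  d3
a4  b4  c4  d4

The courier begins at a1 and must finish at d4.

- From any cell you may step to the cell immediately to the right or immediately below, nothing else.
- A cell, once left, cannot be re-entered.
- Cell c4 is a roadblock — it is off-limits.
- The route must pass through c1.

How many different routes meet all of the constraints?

3

A right/down-only route from a1 to d4 makes exactly 3 down-moves and 3 right-moves in some order.
With no other constraints that would be C(6,3) = 20 routes.
Split at c1 and multiply the segment counts (each segment already excludes blocked cells): a1→c1: 1; c1→d4: 3; product = 3.
That gives 3 routes.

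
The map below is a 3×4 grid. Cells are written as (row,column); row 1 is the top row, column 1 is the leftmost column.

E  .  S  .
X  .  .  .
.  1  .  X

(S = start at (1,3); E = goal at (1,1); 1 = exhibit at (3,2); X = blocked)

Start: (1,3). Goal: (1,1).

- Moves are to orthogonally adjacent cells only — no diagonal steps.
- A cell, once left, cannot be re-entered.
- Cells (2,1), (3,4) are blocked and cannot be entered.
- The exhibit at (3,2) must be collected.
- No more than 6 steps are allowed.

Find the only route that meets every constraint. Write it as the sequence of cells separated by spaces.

(1,3) (2,3) (3,3) (3,2) (2,2) (1,2) (1,1)

The budget equals the shortest possible length, so every move has to be on a shortest route through the required cells.
Route from (1,3): 2× down (reaching (3,3)), left to (3,2), 2× up (reaching (1,2)), left to (1,1) — 6 moves in all.
Check: all required cells visited; 6 ≤ 6 moves.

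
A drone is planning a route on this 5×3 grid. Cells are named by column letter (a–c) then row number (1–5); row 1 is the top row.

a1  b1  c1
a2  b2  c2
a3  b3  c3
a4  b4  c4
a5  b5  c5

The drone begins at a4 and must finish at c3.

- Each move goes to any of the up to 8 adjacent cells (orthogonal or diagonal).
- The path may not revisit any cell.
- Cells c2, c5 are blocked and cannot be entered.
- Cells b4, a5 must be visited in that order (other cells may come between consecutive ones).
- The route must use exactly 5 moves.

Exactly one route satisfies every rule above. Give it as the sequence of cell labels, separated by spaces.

The waypoints must appear in the order b4, a5, with no cell reused.
Route from a4: right 1 to b4, down-left 1 to a5, right 1 to b5, up-right 1 to c4, up 1 to c3 — 5 moves in all.
Check: order respected (b4 at step 1, a5 at step 2); 5 moves as required.

a4 b4 a5 b5 c4 c3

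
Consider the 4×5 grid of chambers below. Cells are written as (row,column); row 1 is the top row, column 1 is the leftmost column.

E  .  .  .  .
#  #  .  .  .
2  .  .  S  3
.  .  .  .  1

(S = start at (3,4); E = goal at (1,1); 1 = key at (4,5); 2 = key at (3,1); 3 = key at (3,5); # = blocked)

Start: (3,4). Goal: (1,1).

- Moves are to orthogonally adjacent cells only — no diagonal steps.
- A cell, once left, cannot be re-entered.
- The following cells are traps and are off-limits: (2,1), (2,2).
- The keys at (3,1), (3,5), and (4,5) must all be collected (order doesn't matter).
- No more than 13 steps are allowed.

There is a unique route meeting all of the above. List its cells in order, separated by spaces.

(3,4) (3,5) (4,5) (4,4) (4,3) (4,2) (4,1) (3,1) (3,2) (3,3) (2,3) (1,3) (1,2) (1,1)

The 13-move cap with required stops at (3,1), (3,5), (4,5) leaves no slack for detours.
Route from (3,4): right to (3,5), down to (4,5), 4× left (reaching (4,1)), up to (3,1), 2× right (reaching (3,3)), 2× up (reaching (1,3)), 2× left (reaching (1,1)) — 13 moves in all.
Check: all required cells visited; 13 ≤ 13 moves.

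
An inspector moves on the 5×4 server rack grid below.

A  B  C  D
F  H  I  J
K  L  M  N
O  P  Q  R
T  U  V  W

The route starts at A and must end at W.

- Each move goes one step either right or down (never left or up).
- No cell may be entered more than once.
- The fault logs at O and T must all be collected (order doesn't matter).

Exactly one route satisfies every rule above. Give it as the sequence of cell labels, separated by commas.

A, F, K, O, T, U, V, W

Moves only go right or down, so the column and row indices never decrease.
Route from A: down 4 to T, right 3 to W — 7 moves in all.
Check: all required cells visited.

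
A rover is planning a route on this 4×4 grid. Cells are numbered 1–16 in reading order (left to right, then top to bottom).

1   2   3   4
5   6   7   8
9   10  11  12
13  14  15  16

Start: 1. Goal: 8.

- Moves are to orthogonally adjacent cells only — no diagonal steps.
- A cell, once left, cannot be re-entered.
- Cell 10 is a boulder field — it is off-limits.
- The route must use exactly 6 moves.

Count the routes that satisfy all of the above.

7

Need simple routes of exactly 6 moves from 1 to 8 (Manhattan distance 4, so 1 moves are spent on a detour and 1 undoing it).
Enumerating: 1 5 6 2 3 7 8 | 1 5 6 2 3 4 8 | 1 5 6 7 3 4 8 | 1 5 6 7 11 12 8 | 1 2 6 7 3 4 8 | 1 2 6 7 11 12 8 | 1 2 3 7 11 12 8.
That gives 7 routes.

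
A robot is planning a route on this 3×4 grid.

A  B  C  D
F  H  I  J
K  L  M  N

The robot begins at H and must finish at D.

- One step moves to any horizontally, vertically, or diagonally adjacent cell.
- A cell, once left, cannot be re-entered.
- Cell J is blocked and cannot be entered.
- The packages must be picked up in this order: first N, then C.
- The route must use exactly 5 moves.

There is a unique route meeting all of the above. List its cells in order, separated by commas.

The waypoints must appear in the order N, C, with no cell reused.
Route from H: down-right to M, right to N, up-left to I, up to C, right to D — 5 moves in all.
Check: order respected (N at step 2, C at step 4); 5 moves as required.

H, M, N, I, C, D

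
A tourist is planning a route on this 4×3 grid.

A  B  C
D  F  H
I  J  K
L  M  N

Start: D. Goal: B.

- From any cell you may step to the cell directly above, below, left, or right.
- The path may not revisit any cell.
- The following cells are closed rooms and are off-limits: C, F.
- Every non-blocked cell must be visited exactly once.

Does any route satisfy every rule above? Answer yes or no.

no

Cell H has only one open neighbour but is neither the start nor the goal, so a Hamiltonian route would have to both enter and leave it through the same neighbour — impossible without revisiting.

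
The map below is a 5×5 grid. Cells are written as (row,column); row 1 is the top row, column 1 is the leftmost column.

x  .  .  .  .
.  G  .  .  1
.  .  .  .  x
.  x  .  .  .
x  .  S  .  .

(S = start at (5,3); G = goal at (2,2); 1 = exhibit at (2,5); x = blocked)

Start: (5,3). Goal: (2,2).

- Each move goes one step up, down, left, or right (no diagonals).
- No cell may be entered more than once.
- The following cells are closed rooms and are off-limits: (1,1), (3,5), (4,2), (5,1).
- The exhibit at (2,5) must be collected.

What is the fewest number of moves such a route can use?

Any route passes through (2,5) somewhere between (5,3) and (2,2). Summing Manhattan distances along the two legs ((5,3) → (2,5) → (2,2)) gives a lower bound of 5 + 3 = 8 moves.
The shortest route satisfying every rule uses 10 moves: (5,3) → (4,3) → (3,3) → (2,3) → (2,4) → (2,5) → (1,5) → (1,4) → (1,3) → (1,2) → (2,2).
The no-revisit rule (legs can't share cells) pushes the minimum above the 8-move bound; an exhaustive check rules out every length from 8 to 9, leaving 10 as the minimum.

10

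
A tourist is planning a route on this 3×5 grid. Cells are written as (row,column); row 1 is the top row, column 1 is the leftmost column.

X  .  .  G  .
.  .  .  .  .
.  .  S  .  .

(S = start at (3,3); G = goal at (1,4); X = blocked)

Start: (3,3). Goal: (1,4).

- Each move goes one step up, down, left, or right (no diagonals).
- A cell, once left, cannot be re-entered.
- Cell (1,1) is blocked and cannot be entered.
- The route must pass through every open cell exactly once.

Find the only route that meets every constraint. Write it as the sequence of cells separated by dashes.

(3,3) - (3,2) - (3,1) - (2,1) - (2,2) - (1,2) - (1,3) - (2,3) - (2,4) - (3,4) - (3,5) - (2,5) - (1,5) - (1,4)

Need to visit all 14 open cells exactly once, starting at (3,3) and ending at (1,4).
Cell (1,2) has only two open neighbours ((2,2) and (1,3)), so the path must pass straight through it: one of those is the cell it's entered from and the other is where it exits.
Route from (3,3): left 2 to (3,1), up 1 to (2,1), right 1 to (2,2), up 1 to (1,2), right 1 to (1,3), down 1 to (2,3), right 1 to (2,4), down 1 to (3,4), right 1 to (3,5), up 2 to (1,5), left 1 to (1,4) — 13 moves in all.
Check: all 14 open cells covered.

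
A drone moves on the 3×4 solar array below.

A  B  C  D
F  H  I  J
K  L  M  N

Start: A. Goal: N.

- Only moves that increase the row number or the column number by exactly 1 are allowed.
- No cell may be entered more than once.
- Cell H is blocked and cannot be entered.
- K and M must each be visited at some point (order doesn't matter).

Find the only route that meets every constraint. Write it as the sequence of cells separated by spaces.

A F K L M N

Moves only go right or down, so the column and row indices never decrease.
Route from A: down 2 to K, right 3 to N — 5 moves in all.
Check: all required cells visited.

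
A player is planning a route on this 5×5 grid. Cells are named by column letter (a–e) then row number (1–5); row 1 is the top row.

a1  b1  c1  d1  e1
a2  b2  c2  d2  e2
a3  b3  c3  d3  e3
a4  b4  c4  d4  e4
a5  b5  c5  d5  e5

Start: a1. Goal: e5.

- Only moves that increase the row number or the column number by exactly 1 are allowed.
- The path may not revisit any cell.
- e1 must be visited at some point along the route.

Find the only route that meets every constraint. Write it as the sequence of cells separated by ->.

a1 -> b1 -> c1 -> d1 -> e1 -> e2 -> e3 -> e4 -> e5

Moves only go right or down, so the column and row indices never decrease.
Route from a1: right 4 to e1, down 4 to e5 — 8 moves in all.
Check: all required cells visited.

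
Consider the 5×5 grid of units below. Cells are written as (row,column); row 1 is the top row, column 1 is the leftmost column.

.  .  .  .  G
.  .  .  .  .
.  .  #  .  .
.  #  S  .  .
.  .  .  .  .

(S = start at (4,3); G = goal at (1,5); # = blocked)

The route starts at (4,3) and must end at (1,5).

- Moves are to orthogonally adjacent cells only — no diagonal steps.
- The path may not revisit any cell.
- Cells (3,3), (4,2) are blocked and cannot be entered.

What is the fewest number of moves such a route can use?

5

The Manhattan distance from (4,3) to (1,5) is |4−1| + |3−5| = 5, so at least 5 moves are needed.
A route of 5 moves achieves this: (4,3) → (4,4) → (3,4) → (2,4) → (1,4) → (1,5).
Since 5 matches the lower bound, it is optimal.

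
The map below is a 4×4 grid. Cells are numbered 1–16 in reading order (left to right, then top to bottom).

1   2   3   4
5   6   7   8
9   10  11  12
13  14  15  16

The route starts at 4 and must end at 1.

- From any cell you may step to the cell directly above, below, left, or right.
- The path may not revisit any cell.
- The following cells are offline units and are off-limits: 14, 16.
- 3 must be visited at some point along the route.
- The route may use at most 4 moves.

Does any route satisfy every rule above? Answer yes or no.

yes

One route that works: 4 → 3 → 2 → 1.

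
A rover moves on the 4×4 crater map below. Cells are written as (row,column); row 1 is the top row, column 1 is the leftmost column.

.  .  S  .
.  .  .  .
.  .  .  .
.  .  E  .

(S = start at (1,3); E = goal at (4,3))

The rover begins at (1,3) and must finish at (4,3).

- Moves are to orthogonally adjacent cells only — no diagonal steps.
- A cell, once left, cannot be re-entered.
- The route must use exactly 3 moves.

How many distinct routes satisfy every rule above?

Need simple routes of exactly 3 moves from (1,3) to (4,3) (Manhattan distance 3, so 0 moves are spent on a detour and 0 undoing it).
Enumerating: (1,3) (2,3) (3,3) (4,3).
That gives 1 route.

1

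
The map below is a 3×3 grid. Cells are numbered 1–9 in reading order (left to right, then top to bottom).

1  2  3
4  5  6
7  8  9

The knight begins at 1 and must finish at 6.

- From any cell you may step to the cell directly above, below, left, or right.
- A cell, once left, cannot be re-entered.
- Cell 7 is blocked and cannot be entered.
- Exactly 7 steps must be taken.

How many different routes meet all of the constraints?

Need simple routes of exactly 7 moves from 1 to 6 (Manhattan distance 3, so 2 moves are spent on a detour and 2 undoing it).
No route satisfies every constraint, so the count is 0.

0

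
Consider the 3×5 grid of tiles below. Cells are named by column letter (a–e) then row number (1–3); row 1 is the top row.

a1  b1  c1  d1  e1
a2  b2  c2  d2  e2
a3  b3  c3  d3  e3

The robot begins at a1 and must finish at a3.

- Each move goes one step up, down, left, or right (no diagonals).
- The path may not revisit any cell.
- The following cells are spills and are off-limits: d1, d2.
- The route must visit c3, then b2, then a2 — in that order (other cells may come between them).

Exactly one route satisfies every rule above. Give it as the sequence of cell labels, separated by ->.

a1 -> b1 -> c1 -> c2 -> c3 -> b3 -> b2 -> a2 -> a3

The waypoints must appear in the order c3, b2, a2, with no cell reused.
Route from a1: 2× right (reaching c1), 2× down (reaching c3), left to b3, up to b2, left to a2, down to a3 — 8 moves in all.
Check: order respected (c3 at step 4, b2 at step 6, a2 at step 7).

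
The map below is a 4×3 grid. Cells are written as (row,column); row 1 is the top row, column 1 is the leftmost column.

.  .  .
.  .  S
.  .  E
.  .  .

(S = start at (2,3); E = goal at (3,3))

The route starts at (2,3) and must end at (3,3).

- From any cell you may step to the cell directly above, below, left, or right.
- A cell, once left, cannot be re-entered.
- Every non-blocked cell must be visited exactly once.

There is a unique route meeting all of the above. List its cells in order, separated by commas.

Need to visit all 12 open cells exactly once, starting at (2,3) and ending at (3,3).
Cell (1,3) has only two open neighbours ((2,3) and (1,2)), so the path must pass straight through it: one of those is the cell it's entered from and the other is where it exits.
Route from (2,3): up 1 to (1,3), left 2 to (1,1), down 1 to (2,1), right 1 to (2,2), down 1 to (3,2), left 1 to (3,1), down 1 to (4,1), right 2 to (4,3), up 1 to (3,3) — 11 moves in all.
Check: all 12 open cells covered.

(2,3), (1,3), (1,2), (1,1), (2,1), (2,2), (3,2), (3,1), (4,1), (4,2), (4,3), (3,3)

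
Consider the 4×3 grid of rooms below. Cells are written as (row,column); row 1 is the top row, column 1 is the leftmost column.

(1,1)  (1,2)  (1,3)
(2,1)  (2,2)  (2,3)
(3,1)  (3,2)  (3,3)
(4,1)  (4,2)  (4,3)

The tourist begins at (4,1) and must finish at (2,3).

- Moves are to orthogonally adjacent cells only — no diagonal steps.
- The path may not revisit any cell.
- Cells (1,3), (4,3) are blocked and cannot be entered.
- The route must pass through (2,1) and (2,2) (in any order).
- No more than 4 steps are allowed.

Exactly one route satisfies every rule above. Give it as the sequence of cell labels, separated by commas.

(4,1), (3,1), (2,1), (2,2), (2,3)

The 4-move cap with required stops at (2,1), (2,2) leaves no slack for detours.
Route from (4,1): 2× up (reaching (2,1)), 2× right (reaching (2,3)) — 4 moves in all.
Check: all required cells visited; 4 ≤ 4 moves.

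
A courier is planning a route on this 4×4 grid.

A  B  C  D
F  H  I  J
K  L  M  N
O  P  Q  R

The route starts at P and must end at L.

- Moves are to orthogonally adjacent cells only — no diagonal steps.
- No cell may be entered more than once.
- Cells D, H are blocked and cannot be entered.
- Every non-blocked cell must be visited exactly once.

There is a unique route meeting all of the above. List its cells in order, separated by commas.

Need to visit all 14 open cells exactly once, starting at P and ending at L.
Cell A has only two open neighbours (F and B), so the path must pass straight through it: one of those is the cell it's entered from and the other is where it exits.
Route from P: left 1 to O, up 3 to A, right 2 to C, down 1 to I, right 1 to J, down 2 to R, left 1 to Q, up 1 to M, left 1 to L — 13 moves in all.
Check: all 14 open cells covered.

P, O, K, F, A, B, C, I, J, N, R, Q, M, L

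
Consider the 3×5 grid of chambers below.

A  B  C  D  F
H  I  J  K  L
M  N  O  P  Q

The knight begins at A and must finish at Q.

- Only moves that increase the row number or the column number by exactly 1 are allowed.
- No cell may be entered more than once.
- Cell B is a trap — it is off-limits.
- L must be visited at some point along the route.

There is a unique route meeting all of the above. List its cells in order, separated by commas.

A, H, I, J, K, L, Q

Moves only go right or down, so the column and row indices never decrease.
Route from A: down 1 to H, right 4 to L, down 1 to Q — 6 moves in all.
Check: all required cells visited.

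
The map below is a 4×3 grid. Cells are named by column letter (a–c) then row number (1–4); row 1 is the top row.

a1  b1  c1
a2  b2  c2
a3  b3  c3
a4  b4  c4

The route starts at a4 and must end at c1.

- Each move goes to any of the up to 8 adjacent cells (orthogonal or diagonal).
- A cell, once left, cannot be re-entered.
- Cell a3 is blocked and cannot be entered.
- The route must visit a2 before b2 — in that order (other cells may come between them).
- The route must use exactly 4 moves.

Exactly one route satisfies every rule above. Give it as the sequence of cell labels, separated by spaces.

a4 b3 a2 b2 c1

The waypoints must appear in the order a2, b2, with no cell reused.
Route from a4: up-right 1 to b3, up-left 1 to a2, right 1 to b2, up-right 1 to c1 — 4 moves in all.
Check: order respected (a2 at step 2, b2 at step 3); 4 moves as required.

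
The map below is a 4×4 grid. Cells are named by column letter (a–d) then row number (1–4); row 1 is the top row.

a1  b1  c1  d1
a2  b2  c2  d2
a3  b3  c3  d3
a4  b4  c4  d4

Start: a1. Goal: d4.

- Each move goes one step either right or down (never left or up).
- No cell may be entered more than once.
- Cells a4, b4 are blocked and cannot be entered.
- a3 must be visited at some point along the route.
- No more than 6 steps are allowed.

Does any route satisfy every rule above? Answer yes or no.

One route that works: a1 → a2 → a3 → b3 → c3 → c4 → d4.

yes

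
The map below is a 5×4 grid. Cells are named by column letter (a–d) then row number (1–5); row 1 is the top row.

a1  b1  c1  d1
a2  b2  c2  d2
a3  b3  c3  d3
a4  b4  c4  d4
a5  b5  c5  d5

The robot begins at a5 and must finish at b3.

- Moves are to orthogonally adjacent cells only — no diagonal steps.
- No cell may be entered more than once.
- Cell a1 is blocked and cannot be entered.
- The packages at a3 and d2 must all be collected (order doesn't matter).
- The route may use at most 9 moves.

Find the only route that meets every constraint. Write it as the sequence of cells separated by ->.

The 9-move cap with required stops at a3, d2 leaves no slack for detours.
Route from a5: 3× up (reaching a2), 3× right (reaching d2), down to d3, 2× left (reaching b3) — 9 moves in all.
Check: all required cells visited; 9 ≤ 9 moves.

a5 -> a4 -> a3 -> a2 -> b2 -> c2 -> d2 -> d3 -> c3 -> b3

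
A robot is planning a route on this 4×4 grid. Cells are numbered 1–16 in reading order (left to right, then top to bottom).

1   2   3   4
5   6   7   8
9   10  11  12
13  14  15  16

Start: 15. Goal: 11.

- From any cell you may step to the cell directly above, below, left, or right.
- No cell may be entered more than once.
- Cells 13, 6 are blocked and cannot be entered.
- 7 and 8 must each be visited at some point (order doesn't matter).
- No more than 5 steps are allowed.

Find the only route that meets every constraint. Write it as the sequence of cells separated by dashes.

Any route must reach 7 and 8 and still end at 11 within 5 moves, so the order of the required stops is forced.
Route from 15: right 1 to 16, up 2 to 8, left 1 to 7, down 1 to 11 — 5 moves in all.
Check: all required cells visited; 5 ≤ 5 moves.

15 - 16 - 12 - 8 - 7 - 11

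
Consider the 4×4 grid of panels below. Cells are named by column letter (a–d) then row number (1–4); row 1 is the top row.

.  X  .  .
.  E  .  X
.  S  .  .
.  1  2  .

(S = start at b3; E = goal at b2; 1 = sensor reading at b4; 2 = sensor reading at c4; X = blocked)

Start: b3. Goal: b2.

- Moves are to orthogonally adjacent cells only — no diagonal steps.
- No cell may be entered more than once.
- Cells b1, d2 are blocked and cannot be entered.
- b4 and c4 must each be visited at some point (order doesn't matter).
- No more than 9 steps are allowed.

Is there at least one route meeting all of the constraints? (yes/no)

yes

One route that works: b3 → b4 → c4 → c3 → c2 → b2.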